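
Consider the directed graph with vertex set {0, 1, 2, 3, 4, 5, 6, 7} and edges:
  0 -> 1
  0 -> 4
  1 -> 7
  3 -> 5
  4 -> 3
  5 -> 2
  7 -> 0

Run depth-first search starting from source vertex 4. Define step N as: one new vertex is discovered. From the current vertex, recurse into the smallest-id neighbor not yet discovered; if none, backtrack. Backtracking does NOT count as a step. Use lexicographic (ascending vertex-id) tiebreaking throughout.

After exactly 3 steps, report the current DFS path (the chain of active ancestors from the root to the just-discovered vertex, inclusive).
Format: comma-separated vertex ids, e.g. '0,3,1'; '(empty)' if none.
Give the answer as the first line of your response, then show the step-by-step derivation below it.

4,3,5

step 1: discover 4; path=4; order=4
step 2: discover 3; path=4>3; order=4,3
step 3: discover 5; path=4>3>5; order=4,3,5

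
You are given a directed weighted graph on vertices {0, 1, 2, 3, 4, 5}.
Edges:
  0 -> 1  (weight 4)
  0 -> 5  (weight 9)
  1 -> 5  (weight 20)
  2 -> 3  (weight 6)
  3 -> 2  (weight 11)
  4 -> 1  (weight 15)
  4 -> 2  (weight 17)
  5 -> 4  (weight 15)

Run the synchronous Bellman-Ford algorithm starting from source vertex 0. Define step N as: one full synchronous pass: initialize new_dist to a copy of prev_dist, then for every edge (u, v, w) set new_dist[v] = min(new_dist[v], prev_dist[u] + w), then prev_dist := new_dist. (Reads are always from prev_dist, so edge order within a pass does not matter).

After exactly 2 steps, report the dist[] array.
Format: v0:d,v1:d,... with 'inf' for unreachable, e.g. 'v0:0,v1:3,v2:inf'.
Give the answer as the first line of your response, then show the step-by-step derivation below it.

v0:0,v1:4,v2:inf,v3:inf,v4:24,v5:9

step 1: dist = v0:0,v1:4,v2:inf,v3:inf,v4:inf,v5:9
step 2: dist = v0:0,v1:4,v2:inf,v3:inf,v4:24,v5:9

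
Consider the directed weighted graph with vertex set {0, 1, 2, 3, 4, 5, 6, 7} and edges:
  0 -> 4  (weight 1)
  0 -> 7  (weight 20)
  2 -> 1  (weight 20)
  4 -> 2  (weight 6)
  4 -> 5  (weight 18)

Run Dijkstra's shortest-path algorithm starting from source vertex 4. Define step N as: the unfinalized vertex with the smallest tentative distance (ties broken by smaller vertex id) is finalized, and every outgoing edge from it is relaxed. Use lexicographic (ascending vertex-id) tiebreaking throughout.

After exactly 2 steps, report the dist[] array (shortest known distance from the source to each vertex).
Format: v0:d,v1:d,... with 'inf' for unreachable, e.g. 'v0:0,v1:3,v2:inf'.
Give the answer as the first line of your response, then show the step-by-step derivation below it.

v0:inf,v1:26,v2:6,v3:inf,v4:0,v5:18,v6:inf,v7:inf

step 1: dist = v0:inf,v1:inf,v2:6,v3:inf,v4:0,v5:18,v6:inf,v7:inf
step 2: dist = v0:inf,v1:26,v2:6,v3:inf,v4:0,v5:18,v6:inf,v7:inf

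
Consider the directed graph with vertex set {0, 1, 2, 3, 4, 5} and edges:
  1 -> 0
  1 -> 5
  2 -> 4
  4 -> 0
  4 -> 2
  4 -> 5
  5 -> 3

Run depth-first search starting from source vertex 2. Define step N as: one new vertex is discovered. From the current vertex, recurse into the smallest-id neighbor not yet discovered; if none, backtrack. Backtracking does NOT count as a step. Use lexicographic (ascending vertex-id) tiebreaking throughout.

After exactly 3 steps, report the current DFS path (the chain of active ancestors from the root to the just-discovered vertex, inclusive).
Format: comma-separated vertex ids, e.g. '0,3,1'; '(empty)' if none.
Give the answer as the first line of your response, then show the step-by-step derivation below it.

2,4,0

step 1: discover 2; path=2; order=2
step 2: discover 4; path=2>4; order=2,4
step 3: discover 0; path=2>4>0; order=2,4,0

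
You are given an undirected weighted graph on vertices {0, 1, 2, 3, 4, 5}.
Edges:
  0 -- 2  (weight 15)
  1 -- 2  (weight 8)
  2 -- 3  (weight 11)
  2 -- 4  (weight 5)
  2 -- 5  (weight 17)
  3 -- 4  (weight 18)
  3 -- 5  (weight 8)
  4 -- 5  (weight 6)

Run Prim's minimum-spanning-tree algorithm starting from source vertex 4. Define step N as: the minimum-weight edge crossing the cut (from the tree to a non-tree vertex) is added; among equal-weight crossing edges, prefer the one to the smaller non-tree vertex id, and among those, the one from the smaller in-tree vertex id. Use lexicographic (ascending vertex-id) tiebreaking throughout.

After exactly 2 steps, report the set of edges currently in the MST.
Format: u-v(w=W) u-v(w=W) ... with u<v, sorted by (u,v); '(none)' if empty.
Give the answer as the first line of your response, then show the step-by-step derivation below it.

2-4(w=5) 4-5(w=6)

step 1: add edge 2-4 (w=5); MST = {2-4(w=5)}
step 2: add edge 4-5 (w=6); MST = {2-4(w=5) 4-5(w=6)}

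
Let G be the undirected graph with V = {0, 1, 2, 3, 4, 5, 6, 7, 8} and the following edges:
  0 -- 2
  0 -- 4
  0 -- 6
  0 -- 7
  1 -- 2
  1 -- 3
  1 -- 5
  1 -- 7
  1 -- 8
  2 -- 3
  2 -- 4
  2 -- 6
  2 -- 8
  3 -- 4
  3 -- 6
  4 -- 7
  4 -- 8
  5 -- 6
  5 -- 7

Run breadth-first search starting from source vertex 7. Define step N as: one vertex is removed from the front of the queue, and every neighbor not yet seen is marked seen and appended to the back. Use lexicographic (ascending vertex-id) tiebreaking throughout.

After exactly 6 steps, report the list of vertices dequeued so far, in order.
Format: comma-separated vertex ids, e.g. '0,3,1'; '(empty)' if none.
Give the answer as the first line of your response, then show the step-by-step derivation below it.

7,0,1,4,5,2

step 1: dequeue 7; queue=[0,1,4,5]; order=7
step 2: dequeue 0; queue=[1,4,5,2,6]; order=7,0
step 3: dequeue 1; queue=[4,5,2,6,3,8]; order=7,0,1
step 4: dequeue 4; queue=[5,2,6,3,8]; order=7,0,1,4
step 5: dequeue 5; queue=[2,6,3,8]; order=7,0,1,4,5
step 6: dequeue 2; queue=[6,3,8]; order=7,0,1,4,5,2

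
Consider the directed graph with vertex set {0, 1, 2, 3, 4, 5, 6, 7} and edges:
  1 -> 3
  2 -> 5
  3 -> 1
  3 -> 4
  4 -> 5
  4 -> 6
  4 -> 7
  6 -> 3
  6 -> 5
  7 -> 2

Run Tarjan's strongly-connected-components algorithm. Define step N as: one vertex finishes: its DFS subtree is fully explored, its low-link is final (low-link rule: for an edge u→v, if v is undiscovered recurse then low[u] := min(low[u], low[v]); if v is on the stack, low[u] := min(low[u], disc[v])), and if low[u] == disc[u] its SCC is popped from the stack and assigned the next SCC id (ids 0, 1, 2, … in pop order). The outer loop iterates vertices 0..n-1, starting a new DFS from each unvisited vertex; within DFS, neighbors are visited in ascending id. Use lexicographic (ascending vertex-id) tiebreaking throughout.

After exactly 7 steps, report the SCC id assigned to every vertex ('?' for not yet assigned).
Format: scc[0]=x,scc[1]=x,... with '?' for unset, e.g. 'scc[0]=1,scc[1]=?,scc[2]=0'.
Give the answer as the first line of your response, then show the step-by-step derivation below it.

scc[0]=0,scc[1]=?,scc[2]=2,scc[3]=?,scc[4]=?,scc[5]=1,scc[6]=?,scc[7]=3

step 1: low=(low[0]=0,low[1]=?,low[2]=?,low[3]=?,low[4]=?,low[5]=?,low[6]=?,low[7]=?); scc=(scc[0]=0,scc[1]=?,scc[2]=?,scc[3]=?,scc[4]=?,scc[5]=?,scc[6]=?,scc[7]=?)
step 2: low=(low[0]=0,low[1]=1,low[2]=?,low[3]=1,low[4]=3,low[5]=4,low[6]=?,low[7]=?); scc=(scc[0]=0,scc[1]=?,scc[2]=?,scc[3]=?,scc[4]=?,scc[5]=1,scc[6]=?,scc[7]=?)
step 3: low=(low[0]=0,low[1]=1,low[2]=?,low[3]=1,low[4]=3,low[5]=4,low[6]=2,low[7]=?); scc=(scc[0]=0,scc[1]=?,scc[2]=?,scc[3]=?,scc[4]=?,scc[5]=1,scc[6]=?,scc[7]=?)
step 4: low=(low[0]=0,low[1]=1,low[2]=7,low[3]=1,low[4]=2,low[5]=4,low[6]=2,low[7]=6); scc=(scc[0]=0,scc[1]=?,scc[2]=2,scc[3]=?,scc[4]=?,scc[5]=1,scc[6]=?,scc[7]=?)
step 5: low=(low[0]=0,low[1]=1,low[2]=7,low[3]=1,low[4]=2,low[5]=4,low[6]=2,low[7]=6); scc=(scc[0]=0,scc[1]=?,scc[2]=2,scc[3]=?,scc[4]=?,scc[5]=1,scc[6]=?,scc[7]=3)
step 6: low=(low[0]=0,low[1]=1,low[2]=7,low[3]=1,low[4]=2,low[5]=4,low[6]=2,low[7]=6); scc=(scc[0]=0,scc[1]=?,scc[2]=2,scc[3]=?,scc[4]=?,scc[5]=1,scc[6]=?,scc[7]=3)
step 7: low=(low[0]=0,low[1]=1,low[2]=7,low[3]=1,low[4]=2,low[5]=4,low[6]=2,low[7]=6); scc=(scc[0]=0,scc[1]=?,scc[2]=2,scc[3]=?,scc[4]=?,scc[5]=1,scc[6]=?,scc[7]=3)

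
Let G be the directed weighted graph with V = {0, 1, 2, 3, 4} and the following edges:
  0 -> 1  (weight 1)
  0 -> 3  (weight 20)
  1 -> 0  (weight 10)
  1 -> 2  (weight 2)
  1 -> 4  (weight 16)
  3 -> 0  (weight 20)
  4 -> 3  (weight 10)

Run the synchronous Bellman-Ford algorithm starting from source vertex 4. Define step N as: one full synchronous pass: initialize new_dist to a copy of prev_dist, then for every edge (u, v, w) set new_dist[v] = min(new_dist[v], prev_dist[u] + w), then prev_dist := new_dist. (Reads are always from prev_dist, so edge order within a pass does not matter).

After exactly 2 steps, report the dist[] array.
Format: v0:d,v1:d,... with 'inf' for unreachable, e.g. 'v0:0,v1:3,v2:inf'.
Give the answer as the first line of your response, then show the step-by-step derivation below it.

v0:30,v1:inf,v2:inf,v3:10,v4:0

step 1: dist = v0:inf,v1:inf,v2:inf,v3:10,v4:0
step 2: dist = v0:30,v1:inf,v2:inf,v3:10,v4:0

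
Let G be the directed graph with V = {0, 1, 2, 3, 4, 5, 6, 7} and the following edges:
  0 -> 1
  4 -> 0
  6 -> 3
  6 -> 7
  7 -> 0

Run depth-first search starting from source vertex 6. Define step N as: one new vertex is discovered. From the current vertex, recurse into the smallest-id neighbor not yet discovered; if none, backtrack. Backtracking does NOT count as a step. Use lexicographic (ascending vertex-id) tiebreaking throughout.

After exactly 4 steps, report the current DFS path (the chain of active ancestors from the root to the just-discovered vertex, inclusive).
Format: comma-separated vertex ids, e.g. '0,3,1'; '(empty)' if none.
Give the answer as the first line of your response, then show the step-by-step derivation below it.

6,7,0

step 1: discover 6; path=6; order=6
step 2: discover 3; path=6>3; order=6,3
step 3: discover 7; path=6>7; order=6,3,7
step 4: discover 0; path=6>7>0; order=6,3,7,0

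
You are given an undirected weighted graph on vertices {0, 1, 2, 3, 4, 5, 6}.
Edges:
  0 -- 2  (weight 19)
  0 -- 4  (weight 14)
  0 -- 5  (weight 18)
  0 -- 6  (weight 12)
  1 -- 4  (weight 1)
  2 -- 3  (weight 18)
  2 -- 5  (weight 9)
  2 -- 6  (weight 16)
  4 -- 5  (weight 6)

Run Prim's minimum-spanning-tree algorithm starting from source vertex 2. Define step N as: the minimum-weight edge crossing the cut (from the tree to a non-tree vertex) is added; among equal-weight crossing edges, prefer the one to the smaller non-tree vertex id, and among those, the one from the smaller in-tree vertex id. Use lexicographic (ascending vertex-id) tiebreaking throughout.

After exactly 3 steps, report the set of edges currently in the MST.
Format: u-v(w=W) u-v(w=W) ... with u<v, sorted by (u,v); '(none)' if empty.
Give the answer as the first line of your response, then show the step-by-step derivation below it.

1-4(w=1) 2-5(w=9) 4-5(w=6)

step 1: add edge 2-5 (w=9); MST = {2-5(w=9)}
step 2: add edge 4-5 (w=6); MST = {2-5(w=9) 4-5(w=6)}
step 3: add edge 1-4 (w=1); MST = {1-4(w=1) 2-5(w=9) 4-5(w=6)}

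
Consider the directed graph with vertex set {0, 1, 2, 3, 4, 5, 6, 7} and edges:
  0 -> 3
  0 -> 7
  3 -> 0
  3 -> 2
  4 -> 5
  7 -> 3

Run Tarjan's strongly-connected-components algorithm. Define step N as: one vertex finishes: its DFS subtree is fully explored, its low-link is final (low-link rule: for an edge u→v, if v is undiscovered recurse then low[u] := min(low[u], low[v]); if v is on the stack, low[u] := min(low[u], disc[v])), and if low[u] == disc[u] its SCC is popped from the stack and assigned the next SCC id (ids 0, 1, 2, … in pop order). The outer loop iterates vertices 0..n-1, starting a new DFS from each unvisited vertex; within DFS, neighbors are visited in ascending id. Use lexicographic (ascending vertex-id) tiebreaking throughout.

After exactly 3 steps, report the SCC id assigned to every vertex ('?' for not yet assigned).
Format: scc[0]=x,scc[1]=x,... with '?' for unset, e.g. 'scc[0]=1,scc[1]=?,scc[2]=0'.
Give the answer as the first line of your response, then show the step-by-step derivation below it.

scc[0]=?,scc[1]=?,scc[2]=0,scc[3]=?,scc[4]=?,scc[5]=?,scc[6]=?,scc[7]=?

step 1: low=(low[0]=0,low[1]=?,low[2]=2,low[3]=0,low[4]=?,low[5]=?,low[6]=?,low[7]=?); scc=(scc[0]=?,scc[1]=?,scc[2]=0,scc[3]=?,scc[4]=?,scc[5]=?,scc[6]=?,scc[7]=?)
step 2: low=(low[0]=0,low[1]=?,low[2]=2,low[3]=0,low[4]=?,low[5]=?,low[6]=?,low[7]=?); scc=(scc[0]=?,scc[1]=?,scc[2]=0,scc[3]=?,scc[4]=?,scc[5]=?,scc[6]=?,scc[7]=?)
step 3: low=(low[0]=0,low[1]=?,low[2]=2,low[3]=0,low[4]=?,low[5]=?,low[6]=?,low[7]=1); scc=(scc[0]=?,scc[1]=?,scc[2]=0,scc[3]=?,scc[4]=?,scc[5]=?,scc[6]=?,scc[7]=?)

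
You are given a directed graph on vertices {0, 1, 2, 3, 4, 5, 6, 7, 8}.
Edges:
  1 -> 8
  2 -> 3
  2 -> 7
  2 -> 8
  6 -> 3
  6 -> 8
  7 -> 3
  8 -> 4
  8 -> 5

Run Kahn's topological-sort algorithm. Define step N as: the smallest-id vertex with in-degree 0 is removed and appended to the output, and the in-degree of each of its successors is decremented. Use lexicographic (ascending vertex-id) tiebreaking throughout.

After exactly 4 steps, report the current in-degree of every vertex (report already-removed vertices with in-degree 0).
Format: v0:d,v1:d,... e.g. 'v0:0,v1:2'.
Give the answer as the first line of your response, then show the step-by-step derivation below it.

v0:0,v1:0,v2:0,v3:1,v4:1,v5:1,v6:0,v7:0,v8:0

step 1: output 0; order=[0]; indeg=(0,0,0,3,1,1,0,1,3)
step 2: output 1; order=[0,1]; indeg=(0,0,0,3,1,1,0,1,2)
step 3: output 2; order=[0,1,2]; indeg=(0,0,0,2,1,1,0,0,1)
step 4: output 6; order=[0,1,2,6]; indeg=(0,0,0,1,1,1,0,0,0)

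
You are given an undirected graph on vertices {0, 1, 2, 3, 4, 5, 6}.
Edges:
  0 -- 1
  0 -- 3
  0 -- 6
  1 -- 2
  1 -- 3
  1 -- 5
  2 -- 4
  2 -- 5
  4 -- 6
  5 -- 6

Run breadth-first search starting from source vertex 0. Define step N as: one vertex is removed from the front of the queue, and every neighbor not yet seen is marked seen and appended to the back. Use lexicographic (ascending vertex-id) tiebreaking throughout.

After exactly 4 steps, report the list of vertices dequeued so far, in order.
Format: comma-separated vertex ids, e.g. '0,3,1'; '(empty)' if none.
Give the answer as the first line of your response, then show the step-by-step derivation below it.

0,1,3,6

step 1: dequeue 0; queue=[1,3,6]; order=0
step 2: dequeue 1; queue=[3,6,2,5]; order=0,1
step 3: dequeue 3; queue=[6,2,5]; order=0,1,3
step 4: dequeue 6; queue=[2,5,4]; order=0,1,3,6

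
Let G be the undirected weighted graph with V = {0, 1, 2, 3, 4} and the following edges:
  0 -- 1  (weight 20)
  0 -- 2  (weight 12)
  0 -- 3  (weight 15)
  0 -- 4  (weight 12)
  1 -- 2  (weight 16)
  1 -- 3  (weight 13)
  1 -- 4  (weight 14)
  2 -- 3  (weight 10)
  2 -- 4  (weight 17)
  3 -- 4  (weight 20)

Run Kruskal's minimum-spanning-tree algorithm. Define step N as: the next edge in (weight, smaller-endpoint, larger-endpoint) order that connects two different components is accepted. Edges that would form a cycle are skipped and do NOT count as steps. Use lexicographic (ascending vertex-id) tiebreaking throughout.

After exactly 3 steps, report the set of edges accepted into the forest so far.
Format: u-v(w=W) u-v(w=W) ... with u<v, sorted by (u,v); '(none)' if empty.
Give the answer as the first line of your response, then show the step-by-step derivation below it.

0-2(w=12) 0-4(w=12) 2-3(w=10)

step 1: add edge 2-3 (w=10); MST = {2-3(w=10)}
step 2: add edge 0-2 (w=12); MST = {0-2(w=12) 2-3(w=10)}
step 3: add edge 0-4 (w=12); MST = {0-2(w=12) 0-4(w=12) 2-3(w=10)}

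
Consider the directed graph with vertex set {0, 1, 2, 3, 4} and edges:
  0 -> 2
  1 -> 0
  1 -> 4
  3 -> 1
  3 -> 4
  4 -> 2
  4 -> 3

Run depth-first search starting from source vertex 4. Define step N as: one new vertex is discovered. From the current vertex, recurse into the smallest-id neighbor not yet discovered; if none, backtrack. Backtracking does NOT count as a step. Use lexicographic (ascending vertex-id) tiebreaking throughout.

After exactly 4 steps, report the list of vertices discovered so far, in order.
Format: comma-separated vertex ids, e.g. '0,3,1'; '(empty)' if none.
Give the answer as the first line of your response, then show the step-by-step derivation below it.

4,2,3,1

step 1: discover 4; path=4; order=4
step 2: discover 2; path=4>2; order=4,2
step 3: discover 3; path=4>3; order=4,2,3
step 4: discover 1; path=4>3>1; order=4,2,3,1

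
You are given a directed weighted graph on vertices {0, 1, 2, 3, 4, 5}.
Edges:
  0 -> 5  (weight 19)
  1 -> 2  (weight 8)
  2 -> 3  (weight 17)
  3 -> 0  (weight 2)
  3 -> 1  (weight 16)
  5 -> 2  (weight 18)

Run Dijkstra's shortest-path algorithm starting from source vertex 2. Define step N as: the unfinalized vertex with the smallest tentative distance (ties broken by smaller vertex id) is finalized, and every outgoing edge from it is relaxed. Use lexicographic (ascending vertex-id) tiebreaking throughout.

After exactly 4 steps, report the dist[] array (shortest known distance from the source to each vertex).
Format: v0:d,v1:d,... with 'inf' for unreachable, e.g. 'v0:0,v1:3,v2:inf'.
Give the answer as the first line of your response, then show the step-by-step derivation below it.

v0:19,v1:33,v2:0,v3:17,v4:inf,v5:38

step 1: dist = v0:inf,v1:inf,v2:0,v3:17,v4:inf,v5:inf
step 2: dist = v0:19,v1:33,v2:0,v3:17,v4:inf,v5:inf
step 3: dist = v0:19,v1:33,v2:0,v3:17,v4:inf,v5:38
step 4: dist = v0:19,v1:33,v2:0,v3:17,v4:inf,v5:38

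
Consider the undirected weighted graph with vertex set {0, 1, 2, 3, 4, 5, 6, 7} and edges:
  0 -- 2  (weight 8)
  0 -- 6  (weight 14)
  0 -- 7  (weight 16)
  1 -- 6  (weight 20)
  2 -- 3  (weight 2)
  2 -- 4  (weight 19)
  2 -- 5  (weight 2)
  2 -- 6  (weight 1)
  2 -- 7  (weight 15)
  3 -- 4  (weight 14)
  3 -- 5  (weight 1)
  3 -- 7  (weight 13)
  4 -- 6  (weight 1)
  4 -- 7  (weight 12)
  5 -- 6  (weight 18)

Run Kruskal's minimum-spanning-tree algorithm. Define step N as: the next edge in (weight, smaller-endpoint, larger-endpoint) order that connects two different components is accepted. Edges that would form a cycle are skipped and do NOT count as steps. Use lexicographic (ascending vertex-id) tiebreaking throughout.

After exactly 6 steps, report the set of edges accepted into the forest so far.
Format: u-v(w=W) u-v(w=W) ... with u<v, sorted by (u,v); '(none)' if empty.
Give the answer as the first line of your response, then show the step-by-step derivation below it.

0-2(w=8) 2-3(w=2) 2-6(w=1) 3-5(w=1) 4-6(w=1) 4-7(w=12)

step 1: add edge 2-6 (w=1); MST = {2-6(w=1)}
step 2: add edge 3-5 (w=1); MST = {2-6(w=1) 3-5(w=1)}
step 3: add edge 4-6 (w=1); MST = {2-6(w=1) 3-5(w=1) 4-6(w=1)}
step 4: add edge 2-3 (w=2); MST = {2-3(w=2) 2-6(w=1) 3-5(w=1) 4-6(w=1)}
step 5: add edge 0-2 (w=8); MST = {0-2(w=8) 2-3(w=2) 2-6(w=1) 3-5(w=1) 4-6(w=1)}
step 6: add edge 4-7 (w=12); MST = {0-2(w=8) 2-3(w=2) 2-6(w=1) 3-5(w=1) 4-6(w=1) 4-7(w=12)}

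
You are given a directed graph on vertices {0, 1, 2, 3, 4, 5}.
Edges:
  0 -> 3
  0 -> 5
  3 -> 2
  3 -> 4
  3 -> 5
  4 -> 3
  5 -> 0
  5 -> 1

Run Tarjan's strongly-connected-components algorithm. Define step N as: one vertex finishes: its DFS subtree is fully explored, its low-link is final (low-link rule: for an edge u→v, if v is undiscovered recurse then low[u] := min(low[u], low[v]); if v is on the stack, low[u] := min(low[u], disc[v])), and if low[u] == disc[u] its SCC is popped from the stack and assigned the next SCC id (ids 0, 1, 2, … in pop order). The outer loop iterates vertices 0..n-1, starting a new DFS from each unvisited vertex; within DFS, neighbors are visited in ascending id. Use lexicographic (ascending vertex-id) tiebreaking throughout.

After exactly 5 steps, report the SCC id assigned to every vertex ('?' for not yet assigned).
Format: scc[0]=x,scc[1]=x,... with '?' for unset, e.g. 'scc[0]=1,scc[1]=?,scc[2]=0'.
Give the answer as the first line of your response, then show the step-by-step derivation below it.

scc[0]=?,scc[1]=1,scc[2]=0,scc[3]=?,scc[4]=?,scc[5]=?

step 1: low=(low[0]=0,low[1]=?,low[2]=2,low[3]=1,low[4]=?,low[5]=?); scc=(scc[0]=?,scc[1]=?,scc[2]=0,scc[3]=?,scc[4]=?,scc[5]=?)
step 2: low=(low[0]=0,low[1]=?,low[2]=2,low[3]=1,low[4]=1,low[5]=?); scc=(scc[0]=?,scc[1]=?,scc[2]=0,scc[3]=?,scc[4]=?,scc[5]=?)
step 3: low=(low[0]=0,low[1]=5,low[2]=2,low[3]=1,low[4]=1,low[5]=0); scc=(scc[0]=?,scc[1]=1,scc[2]=0,scc[3]=?,scc[4]=?,scc[5]=?)
step 4: low=(low[0]=0,low[1]=5,low[2]=2,low[3]=1,low[4]=1,low[5]=0); scc=(scc[0]=?,scc[1]=1,scc[2]=0,scc[3]=?,scc[4]=?,scc[5]=?)
step 5: low=(low[0]=0,low[1]=5,low[2]=2,low[3]=0,low[4]=1,low[5]=0); scc=(scc[0]=?,scc[1]=1,scc[2]=0,scc[3]=?,scc[4]=?,scc[5]=?)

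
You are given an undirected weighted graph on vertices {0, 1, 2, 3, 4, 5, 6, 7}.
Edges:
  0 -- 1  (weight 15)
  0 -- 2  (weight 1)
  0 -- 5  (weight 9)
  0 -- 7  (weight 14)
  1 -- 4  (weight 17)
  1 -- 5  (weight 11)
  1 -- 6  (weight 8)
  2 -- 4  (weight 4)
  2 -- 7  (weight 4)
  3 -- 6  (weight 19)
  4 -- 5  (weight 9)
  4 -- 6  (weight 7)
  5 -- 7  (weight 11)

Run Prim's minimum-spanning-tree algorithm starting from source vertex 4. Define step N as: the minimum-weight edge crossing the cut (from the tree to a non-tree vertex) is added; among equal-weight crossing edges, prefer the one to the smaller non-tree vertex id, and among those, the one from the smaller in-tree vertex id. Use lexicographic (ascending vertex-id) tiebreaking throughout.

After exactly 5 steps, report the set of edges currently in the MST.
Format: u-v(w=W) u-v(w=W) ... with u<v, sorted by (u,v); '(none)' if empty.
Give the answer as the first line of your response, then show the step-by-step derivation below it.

0-2(w=1) 1-6(w=8) 2-4(w=4) 2-7(w=4) 4-6(w=7)

step 1: add edge 2-4 (w=4); MST = {2-4(w=4)}
step 2: add edge 0-2 (w=1); MST = {0-2(w=1) 2-4(w=4)}
step 3: add edge 2-7 (w=4); MST = {0-2(w=1) 2-4(w=4) 2-7(w=4)}
step 4: add edge 4-6 (w=7); MST = {0-2(w=1) 2-4(w=4) 2-7(w=4) 4-6(w=7)}
step 5: add edge 1-6 (w=8); MST = {0-2(w=1) 1-6(w=8) 2-4(w=4) 2-7(w=4) 4-6(w=7)}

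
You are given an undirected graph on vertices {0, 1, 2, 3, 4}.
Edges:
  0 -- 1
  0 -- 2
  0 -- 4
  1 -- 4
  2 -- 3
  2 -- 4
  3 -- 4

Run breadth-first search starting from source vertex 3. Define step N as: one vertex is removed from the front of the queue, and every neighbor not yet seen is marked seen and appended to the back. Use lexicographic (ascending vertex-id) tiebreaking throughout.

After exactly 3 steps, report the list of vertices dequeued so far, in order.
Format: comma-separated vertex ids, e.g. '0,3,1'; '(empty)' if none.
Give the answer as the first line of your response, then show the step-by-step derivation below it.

3,2,4

step 1: dequeue 3; queue=[2,4]; order=3
step 2: dequeue 2; queue=[4,0]; order=3,2
step 3: dequeue 4; queue=[0,1]; order=3,2,4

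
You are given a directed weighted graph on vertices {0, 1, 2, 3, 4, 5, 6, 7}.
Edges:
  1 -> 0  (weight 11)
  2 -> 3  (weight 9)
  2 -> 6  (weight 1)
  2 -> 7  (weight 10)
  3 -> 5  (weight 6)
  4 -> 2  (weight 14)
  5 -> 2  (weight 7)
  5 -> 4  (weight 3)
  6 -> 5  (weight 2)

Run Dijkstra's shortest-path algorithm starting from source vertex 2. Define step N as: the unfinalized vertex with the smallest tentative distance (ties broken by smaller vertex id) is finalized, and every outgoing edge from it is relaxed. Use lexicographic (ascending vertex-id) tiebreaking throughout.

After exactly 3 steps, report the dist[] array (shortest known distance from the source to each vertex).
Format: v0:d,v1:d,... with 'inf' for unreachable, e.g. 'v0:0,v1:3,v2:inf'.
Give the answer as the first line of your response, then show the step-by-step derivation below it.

v0:inf,v1:inf,v2:0,v3:9,v4:6,v5:3,v6:1,v7:10

step 1: dist = v0:inf,v1:inf,v2:0,v3:9,v4:inf,v5:inf,v6:1,v7:10
step 2: dist = v0:inf,v1:inf,v2:0,v3:9,v4:inf,v5:3,v6:1,v7:10
step 3: dist = v0:inf,v1:inf,v2:0,v3:9,v4:6,v5:3,v6:1,v7:10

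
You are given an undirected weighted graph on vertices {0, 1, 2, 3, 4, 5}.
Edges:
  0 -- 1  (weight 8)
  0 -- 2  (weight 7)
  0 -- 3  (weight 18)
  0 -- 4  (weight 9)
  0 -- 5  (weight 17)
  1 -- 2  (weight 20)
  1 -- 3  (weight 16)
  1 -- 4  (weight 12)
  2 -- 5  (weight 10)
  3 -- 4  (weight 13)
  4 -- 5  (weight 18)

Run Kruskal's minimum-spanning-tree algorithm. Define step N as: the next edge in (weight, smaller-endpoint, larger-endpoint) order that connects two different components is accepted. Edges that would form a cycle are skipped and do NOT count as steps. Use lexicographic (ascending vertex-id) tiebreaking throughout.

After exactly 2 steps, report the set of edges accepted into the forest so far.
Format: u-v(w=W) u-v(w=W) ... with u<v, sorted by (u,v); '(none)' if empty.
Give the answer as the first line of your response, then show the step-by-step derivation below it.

0-1(w=8) 0-2(w=7)

step 1: add edge 0-2 (w=7); MST = {0-2(w=7)}
step 2: add edge 0-1 (w=8); MST = {0-1(w=8) 0-2(w=7)}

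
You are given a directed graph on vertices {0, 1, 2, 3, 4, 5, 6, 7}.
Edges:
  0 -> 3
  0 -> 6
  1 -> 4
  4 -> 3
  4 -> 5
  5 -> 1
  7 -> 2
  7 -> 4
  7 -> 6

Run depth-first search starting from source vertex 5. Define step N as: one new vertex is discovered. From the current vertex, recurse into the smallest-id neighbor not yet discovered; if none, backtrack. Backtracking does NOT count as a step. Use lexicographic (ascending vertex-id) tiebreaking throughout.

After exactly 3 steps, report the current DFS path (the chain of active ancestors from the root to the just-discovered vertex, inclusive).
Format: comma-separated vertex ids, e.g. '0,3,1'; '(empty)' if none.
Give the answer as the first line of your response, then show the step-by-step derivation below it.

5,1,4

step 1: discover 5; path=5; order=5
step 2: discover 1; path=5>1; order=5,1
step 3: discover 4; path=5>1>4; order=5,1,4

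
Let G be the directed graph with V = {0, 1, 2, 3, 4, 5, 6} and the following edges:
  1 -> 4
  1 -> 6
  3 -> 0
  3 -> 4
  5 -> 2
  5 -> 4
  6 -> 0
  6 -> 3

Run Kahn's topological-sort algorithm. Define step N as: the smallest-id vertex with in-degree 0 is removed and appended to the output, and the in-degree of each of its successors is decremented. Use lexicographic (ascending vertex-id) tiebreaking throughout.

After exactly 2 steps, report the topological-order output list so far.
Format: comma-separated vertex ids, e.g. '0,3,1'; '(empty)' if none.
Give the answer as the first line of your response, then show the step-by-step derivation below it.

1,5

step 1: output 1; order=[1]; indeg=(2,0,1,1,2,0,0)
step 2: output 5; order=[1,5]; indeg=(2,0,0,1,1,0,0)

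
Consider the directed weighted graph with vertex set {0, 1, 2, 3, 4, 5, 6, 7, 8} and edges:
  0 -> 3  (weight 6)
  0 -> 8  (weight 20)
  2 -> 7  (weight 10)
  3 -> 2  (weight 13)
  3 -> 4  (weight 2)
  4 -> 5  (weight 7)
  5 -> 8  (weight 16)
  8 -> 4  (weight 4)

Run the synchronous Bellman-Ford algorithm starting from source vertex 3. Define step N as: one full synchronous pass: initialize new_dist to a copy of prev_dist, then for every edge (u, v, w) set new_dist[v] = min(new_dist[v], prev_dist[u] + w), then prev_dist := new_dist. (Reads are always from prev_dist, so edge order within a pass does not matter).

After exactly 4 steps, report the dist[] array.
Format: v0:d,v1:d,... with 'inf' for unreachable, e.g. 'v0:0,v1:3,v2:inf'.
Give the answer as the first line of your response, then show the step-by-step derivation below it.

v0:inf,v1:inf,v2:13,v3:0,v4:2,v5:9,v6:inf,v7:23,v8:25

step 1: dist = v0:inf,v1:inf,v2:13,v3:0,v4:2,v5:inf,v6:inf,v7:inf,v8:inf
step 2: dist = v0:inf,v1:inf,v2:13,v3:0,v4:2,v5:9,v6:inf,v7:23,v8:inf
step 3: dist = v0:inf,v1:inf,v2:13,v3:0,v4:2,v5:9,v6:inf,v7:23,v8:25
step 4: dist = v0:inf,v1:inf,v2:13,v3:0,v4:2,v5:9,v6:inf,v7:23,v8:25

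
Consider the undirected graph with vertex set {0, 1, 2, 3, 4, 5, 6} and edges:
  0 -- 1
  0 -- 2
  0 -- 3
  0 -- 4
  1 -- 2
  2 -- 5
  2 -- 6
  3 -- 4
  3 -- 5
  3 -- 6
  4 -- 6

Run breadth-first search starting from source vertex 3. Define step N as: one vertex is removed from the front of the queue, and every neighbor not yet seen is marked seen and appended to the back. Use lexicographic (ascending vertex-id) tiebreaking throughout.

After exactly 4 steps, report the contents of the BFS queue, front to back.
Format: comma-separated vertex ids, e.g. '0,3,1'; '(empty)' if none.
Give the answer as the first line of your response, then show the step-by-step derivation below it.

6,1,2

step 1: dequeue 3; queue=[0,4,5,6]; order=3
step 2: dequeue 0; queue=[4,5,6,1,2]; order=3,0
step 3: dequeue 4; queue=[5,6,1,2]; order=3,0,4
step 4: dequeue 5; queue=[6,1,2]; order=3,0,4,5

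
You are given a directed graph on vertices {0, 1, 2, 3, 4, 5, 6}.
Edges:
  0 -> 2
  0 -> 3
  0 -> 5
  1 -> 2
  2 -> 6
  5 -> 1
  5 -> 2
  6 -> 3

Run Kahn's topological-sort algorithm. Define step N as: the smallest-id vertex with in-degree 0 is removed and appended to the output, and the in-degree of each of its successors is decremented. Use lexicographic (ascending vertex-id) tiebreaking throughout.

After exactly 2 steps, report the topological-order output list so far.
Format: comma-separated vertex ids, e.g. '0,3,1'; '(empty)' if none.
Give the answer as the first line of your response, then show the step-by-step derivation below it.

0,4

step 1: output 0; order=[0]; indeg=(0,1,2,1,0,0,1)
step 2: output 4; order=[0,4]; indeg=(0,1,2,1,0,0,1)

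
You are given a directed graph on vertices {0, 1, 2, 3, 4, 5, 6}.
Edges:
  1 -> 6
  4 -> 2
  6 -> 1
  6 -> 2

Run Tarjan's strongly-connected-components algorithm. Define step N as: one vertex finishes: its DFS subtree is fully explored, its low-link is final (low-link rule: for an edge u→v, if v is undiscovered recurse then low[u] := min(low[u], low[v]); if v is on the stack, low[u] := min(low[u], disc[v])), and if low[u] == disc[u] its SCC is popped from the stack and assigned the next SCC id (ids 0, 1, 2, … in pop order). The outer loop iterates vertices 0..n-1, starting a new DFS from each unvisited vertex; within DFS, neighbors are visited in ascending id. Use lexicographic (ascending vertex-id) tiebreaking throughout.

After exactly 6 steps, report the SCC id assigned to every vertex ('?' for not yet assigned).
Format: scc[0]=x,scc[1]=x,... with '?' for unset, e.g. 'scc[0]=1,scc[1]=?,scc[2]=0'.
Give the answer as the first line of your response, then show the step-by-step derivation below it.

scc[0]=0,scc[1]=2,scc[2]=1,scc[3]=3,scc[4]=4,scc[5]=?,scc[6]=2

step 1: low=(low[0]=0,low[1]=?,low[2]=?,low[3]=?,low[4]=?,low[5]=?,low[6]=?); scc=(scc[0]=0,scc[1]=?,scc[2]=?,scc[3]=?,scc[4]=?,scc[5]=?,scc[6]=?)
step 2: low=(low[0]=0,low[1]=1,low[2]=3,low[3]=?,low[4]=?,low[5]=?,low[6]=1); scc=(scc[0]=0,scc[1]=?,scc[2]=1,scc[3]=?,scc[4]=?,scc[5]=?,scc[6]=?)
step 3: low=(low[0]=0,low[1]=1,low[2]=3,low[3]=?,low[4]=?,low[5]=?,low[6]=1); scc=(scc[0]=0,scc[1]=?,scc[2]=1,scc[3]=?,scc[4]=?,scc[5]=?,scc[6]=?)
step 4: low=(low[0]=0,low[1]=1,low[2]=3,low[3]=?,low[4]=?,low[5]=?,low[6]=1); scc=(scc[0]=0,scc[1]=2,scc[2]=1,scc[3]=?,scc[4]=?,scc[5]=?,scc[6]=2)
step 5: low=(low[0]=0,low[1]=1,low[2]=3,low[3]=4,low[4]=?,low[5]=?,low[6]=1); scc=(scc[0]=0,scc[1]=2,scc[2]=1,scc[3]=3,scc[4]=?,scc[5]=?,scc[6]=2)
step 6: low=(low[0]=0,low[1]=1,low[2]=3,low[3]=4,low[4]=5,low[5]=?,low[6]=1); scc=(scc[0]=0,scc[1]=2,scc[2]=1,scc[3]=3,scc[4]=4,scc[5]=?,scc[6]=2)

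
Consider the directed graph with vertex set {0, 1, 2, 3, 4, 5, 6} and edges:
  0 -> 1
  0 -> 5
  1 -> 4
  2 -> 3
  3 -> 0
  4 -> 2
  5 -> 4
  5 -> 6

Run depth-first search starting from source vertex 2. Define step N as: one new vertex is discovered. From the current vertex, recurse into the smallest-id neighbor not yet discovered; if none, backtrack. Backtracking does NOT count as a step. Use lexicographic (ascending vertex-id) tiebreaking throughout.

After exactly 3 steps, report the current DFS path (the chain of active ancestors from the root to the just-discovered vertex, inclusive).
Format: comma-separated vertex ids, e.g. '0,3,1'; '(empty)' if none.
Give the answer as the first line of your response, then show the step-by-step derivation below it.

2,3,0

step 1: discover 2; path=2; order=2
step 2: discover 3; path=2>3; order=2,3
step 3: discover 0; path=2>3>0; order=2,3,0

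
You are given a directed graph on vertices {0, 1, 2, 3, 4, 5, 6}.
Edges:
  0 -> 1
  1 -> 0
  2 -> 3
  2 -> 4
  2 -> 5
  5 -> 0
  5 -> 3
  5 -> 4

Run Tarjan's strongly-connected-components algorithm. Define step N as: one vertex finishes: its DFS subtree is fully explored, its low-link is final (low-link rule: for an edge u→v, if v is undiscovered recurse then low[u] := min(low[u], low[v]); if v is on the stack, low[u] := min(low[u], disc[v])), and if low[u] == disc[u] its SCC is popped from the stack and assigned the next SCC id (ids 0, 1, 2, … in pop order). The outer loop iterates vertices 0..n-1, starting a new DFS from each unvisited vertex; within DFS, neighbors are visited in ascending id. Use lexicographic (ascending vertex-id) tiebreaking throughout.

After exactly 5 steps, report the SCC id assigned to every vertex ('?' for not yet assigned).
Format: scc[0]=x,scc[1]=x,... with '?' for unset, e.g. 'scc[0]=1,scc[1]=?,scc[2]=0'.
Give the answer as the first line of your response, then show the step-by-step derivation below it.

scc[0]=0,scc[1]=0,scc[2]=?,scc[3]=1,scc[4]=2,scc[5]=3,scc[6]=?

step 1: low=(low[0]=0,low[1]=0,low[2]=?,low[3]=?,low[4]=?,low[5]=?,low[6]=?); scc=(scc[0]=?,scc[1]=?,scc[2]=?,scc[3]=?,scc[4]=?,scc[5]=?,scc[6]=?)
step 2: low=(low[0]=0,low[1]=0,low[2]=?,low[3]=?,low[4]=?,low[5]=?,low[6]=?); scc=(scc[0]=0,scc[1]=0,scc[2]=?,scc[3]=?,scc[4]=?,scc[5]=?,scc[6]=?)
step 3: low=(low[0]=0,low[1]=0,low[2]=2,low[3]=3,low[4]=?,low[5]=?,low[6]=?); scc=(scc[0]=0,scc[1]=0,scc[2]=?,scc[3]=1,scc[4]=?,scc[5]=?,scc[6]=?)
step 4: low=(low[0]=0,low[1]=0,low[2]=2,low[3]=3,low[4]=4,low[5]=?,low[6]=?); scc=(scc[0]=0,scc[1]=0,scc[2]=?,scc[3]=1,scc[4]=2,scc[5]=?,scc[6]=?)
step 5: low=(low[0]=0,low[1]=0,low[2]=2,low[3]=3,low[4]=4,low[5]=5,low[6]=?); scc=(scc[0]=0,scc[1]=0,scc[2]=?,scc[3]=1,scc[4]=2,scc[5]=3,scc[6]=?)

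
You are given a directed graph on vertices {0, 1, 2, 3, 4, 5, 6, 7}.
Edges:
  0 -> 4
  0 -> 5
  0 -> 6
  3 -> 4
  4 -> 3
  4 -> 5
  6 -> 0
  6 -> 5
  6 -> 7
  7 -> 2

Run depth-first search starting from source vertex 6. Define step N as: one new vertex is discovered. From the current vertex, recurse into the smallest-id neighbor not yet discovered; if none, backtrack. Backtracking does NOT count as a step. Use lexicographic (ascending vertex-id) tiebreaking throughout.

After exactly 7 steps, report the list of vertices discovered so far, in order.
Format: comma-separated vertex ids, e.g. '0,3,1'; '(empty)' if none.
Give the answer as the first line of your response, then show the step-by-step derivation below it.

6,0,4,3,5,7,2

step 1: discover 6; path=6; order=6
step 2: discover 0; path=6>0; order=6,0
step 3: discover 4; path=6>0>4; order=6,0,4
step 4: discover 3; path=6>0>4>3; order=6,0,4,3
step 5: discover 5; path=6>0>4>5; order=6,0,4,3,5
step 6: discover 7; path=6>7; order=6,0,4,3,5,7
step 7: discover 2; path=6>7>2; order=6,0,4,3,5,7,2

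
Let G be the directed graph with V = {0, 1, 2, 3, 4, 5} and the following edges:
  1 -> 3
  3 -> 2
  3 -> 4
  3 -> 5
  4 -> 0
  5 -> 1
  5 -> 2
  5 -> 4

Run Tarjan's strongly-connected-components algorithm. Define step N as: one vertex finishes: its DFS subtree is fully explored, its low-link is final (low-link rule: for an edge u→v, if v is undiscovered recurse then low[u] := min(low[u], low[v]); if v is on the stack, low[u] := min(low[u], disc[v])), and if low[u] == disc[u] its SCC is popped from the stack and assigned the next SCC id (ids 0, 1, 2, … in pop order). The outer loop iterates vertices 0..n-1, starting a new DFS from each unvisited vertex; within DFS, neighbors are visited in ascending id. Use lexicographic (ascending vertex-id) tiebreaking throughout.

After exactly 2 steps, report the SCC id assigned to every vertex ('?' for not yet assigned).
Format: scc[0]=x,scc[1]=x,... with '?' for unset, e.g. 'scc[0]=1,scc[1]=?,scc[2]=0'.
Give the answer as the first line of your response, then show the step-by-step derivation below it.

scc[0]=0,scc[1]=?,scc[2]=1,scc[3]=?,scc[4]=?,scc[5]=?

step 1: low=(low[0]=0,low[1]=?,low[2]=?,low[3]=?,low[4]=?,low[5]=?); scc=(scc[0]=0,scc[1]=?,scc[2]=?,scc[3]=?,scc[4]=?,scc[5]=?)
step 2: low=(low[0]=0,low[1]=1,low[2]=3,low[3]=2,low[4]=?,low[5]=?); scc=(scc[0]=0,scc[1]=?,scc[2]=1,scc[3]=?,scc[4]=?,scc[5]=?)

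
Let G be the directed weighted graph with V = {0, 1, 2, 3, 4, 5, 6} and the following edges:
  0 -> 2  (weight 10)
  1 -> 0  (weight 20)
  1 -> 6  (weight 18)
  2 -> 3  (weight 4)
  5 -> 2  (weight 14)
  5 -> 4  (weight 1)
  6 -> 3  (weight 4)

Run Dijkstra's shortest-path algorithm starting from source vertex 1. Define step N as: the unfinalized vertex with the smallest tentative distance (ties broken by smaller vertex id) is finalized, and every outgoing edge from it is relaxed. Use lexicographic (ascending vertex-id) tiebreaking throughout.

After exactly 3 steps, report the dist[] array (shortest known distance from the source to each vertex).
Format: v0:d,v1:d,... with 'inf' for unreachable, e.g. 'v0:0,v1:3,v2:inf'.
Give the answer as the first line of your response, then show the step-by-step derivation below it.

v0:20,v1:0,v2:30,v3:22,v4:inf,v5:inf,v6:18

step 1: dist = v0:20,v1:0,v2:inf,v3:inf,v4:inf,v5:inf,v6:18
step 2: dist = v0:20,v1:0,v2:inf,v3:22,v4:inf,v5:inf,v6:18
step 3: dist = v0:20,v1:0,v2:30,v3:22,v4:inf,v5:inf,v6:18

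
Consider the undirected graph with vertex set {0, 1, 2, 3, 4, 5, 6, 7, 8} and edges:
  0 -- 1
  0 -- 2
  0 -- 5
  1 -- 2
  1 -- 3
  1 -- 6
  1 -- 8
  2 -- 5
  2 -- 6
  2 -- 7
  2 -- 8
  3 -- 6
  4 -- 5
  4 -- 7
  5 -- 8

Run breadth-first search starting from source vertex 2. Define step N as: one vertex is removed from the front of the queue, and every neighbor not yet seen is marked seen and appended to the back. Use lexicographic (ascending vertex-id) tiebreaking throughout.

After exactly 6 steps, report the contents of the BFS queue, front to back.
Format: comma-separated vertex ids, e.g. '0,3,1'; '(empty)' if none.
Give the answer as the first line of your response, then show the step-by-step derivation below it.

8,3,4

step 1: dequeue 2; queue=[0,1,5,6,7,8]; order=2
step 2: dequeue 0; queue=[1,5,6,7,8]; order=2,0
step 3: dequeue 1; queue=[5,6,7,8,3]; order=2,0,1
step 4: dequeue 5; queue=[6,7,8,3,4]; order=2,0,1,5
step 5: dequeue 6; queue=[7,8,3,4]; order=2,0,1,5,6
step 6: dequeue 7; queue=[8,3,4]; order=2,0,1,5,6,7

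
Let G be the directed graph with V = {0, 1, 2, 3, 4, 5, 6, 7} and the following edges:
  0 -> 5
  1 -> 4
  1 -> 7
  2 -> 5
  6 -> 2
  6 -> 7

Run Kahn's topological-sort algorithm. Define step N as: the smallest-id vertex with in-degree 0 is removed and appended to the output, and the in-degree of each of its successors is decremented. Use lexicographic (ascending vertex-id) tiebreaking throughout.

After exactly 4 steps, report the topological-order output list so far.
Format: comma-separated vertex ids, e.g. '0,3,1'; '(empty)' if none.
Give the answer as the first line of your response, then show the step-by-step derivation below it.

0,1,3,4

step 1: output 0; order=[0]; indeg=(0,0,1,0,1,1,0,2)
step 2: output 1; order=[0,1]; indeg=(0,0,1,0,0,1,0,1)
step 3: output 3; order=[0,1,3]; indeg=(0,0,1,0,0,1,0,1)
step 4: output 4; order=[0,1,3,4]; indeg=(0,0,1,0,0,1,0,1)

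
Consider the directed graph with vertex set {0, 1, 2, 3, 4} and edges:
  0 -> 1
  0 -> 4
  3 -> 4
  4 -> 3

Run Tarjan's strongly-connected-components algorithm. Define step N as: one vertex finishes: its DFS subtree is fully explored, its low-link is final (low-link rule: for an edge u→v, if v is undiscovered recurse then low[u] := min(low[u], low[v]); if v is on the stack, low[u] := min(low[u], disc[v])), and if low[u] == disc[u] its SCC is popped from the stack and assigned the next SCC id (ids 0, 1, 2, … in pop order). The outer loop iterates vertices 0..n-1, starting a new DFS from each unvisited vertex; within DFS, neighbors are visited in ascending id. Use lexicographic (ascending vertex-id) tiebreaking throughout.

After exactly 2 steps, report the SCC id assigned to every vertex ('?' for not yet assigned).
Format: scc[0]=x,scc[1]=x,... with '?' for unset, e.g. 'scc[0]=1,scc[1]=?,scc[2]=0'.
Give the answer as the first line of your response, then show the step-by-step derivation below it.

scc[0]=?,scc[1]=0,scc[2]=?,scc[3]=?,scc[4]=?

step 1: low=(low[0]=0,low[1]=1,low[2]=?,low[3]=?,low[4]=?); scc=(scc[0]=?,scc[1]=0,scc[2]=?,scc[3]=?,scc[4]=?)
step 2: low=(low[0]=0,low[1]=1,low[2]=?,low[3]=2,low[4]=2); scc=(scc[0]=?,scc[1]=0,scc[2]=?,scc[3]=?,scc[4]=?)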